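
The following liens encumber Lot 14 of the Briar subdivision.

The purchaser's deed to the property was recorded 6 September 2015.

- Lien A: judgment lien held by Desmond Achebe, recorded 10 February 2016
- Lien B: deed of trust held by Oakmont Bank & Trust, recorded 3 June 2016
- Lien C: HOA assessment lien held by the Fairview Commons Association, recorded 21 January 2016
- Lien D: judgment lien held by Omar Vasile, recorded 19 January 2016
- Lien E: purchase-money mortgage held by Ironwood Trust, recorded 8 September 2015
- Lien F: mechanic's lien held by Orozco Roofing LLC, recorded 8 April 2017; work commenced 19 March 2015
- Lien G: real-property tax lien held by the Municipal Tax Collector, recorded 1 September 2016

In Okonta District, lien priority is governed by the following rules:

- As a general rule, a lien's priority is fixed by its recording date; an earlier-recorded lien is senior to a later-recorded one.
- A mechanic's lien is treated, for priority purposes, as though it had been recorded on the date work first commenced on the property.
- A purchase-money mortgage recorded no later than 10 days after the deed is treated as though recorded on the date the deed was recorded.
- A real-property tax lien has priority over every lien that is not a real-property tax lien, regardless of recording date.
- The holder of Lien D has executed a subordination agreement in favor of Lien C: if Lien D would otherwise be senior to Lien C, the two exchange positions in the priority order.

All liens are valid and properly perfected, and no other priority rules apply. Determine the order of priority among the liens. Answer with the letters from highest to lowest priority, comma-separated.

Effective dates: E relates back to the deed date 6 September 2015; F relates back to 19 March 2015 (work commenced).
G, as a real-property tax lien, has superpriority and ranks first.
The other liens, earliest effective date first: F (19 March 2015), E (6 September 2015), D (19 January 2016), C (21 January 2016), A (10 February 2016), B (3 June 2016).
The subordination applies — D was senior to C — so D and C swap.

G, F, E, C, D, A, B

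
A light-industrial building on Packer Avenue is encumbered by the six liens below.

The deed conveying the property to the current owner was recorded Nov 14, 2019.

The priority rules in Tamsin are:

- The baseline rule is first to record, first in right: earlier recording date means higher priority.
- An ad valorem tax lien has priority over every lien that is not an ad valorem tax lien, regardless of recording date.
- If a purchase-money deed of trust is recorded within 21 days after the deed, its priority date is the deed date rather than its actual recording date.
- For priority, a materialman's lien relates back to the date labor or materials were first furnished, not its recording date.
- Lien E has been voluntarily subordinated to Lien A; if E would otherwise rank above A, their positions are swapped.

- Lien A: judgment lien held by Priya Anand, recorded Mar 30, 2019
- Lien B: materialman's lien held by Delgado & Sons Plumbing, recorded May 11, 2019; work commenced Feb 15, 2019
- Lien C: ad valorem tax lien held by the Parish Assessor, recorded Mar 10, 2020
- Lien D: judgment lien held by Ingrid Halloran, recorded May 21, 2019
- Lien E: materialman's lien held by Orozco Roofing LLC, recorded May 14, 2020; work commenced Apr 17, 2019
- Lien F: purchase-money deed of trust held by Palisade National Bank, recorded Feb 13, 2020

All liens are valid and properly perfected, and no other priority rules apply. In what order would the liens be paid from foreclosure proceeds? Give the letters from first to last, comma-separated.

Effective dates after the stated exceptions: B relates back to Feb 15, 2019 (work commenced); E is treated as recorded Apr 17, 2019, the work-commencement date; F missed the 21-day window (91 days after the deed), so its recording date stands.
C is an ad valorem tax lien, so it outranks all other liens regardless of date.
The other liens, earliest effective date first: B (Feb 15, 2019), A (Mar 30, 2019), E (Apr 17, 2019), D (May 21, 2019), F (Feb 13, 2020).
Since E is not senior to A, the subordination leaves the order unchanged.

C, B, A, E, D, F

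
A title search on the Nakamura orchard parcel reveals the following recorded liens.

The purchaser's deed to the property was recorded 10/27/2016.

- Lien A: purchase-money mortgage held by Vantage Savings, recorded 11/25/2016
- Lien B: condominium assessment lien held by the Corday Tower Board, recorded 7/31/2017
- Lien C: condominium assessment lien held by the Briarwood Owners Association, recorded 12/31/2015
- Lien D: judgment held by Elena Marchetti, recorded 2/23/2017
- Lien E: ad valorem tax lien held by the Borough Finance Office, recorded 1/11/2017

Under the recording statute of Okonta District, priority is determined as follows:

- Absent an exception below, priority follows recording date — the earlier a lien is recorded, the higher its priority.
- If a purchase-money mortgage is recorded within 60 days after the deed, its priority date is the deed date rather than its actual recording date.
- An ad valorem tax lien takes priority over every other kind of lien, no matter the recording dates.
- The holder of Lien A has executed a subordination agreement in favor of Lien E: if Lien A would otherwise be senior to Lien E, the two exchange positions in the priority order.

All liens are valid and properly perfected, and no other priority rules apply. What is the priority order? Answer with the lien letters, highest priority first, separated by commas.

Adjusting effective dates: A was recorded within the 60-day window, so its effective date is the deed date 10/27/2016.
E is an ad valorem tax lien, so it outranks all other liens regardless of date.
Among the remaining liens, by effective date: C (12/31/2015), A (10/27/2016), D (2/23/2017), B (7/31/2017).
A is already junior to E, so the subordination agreement changes nothing.

E, C, A, D, B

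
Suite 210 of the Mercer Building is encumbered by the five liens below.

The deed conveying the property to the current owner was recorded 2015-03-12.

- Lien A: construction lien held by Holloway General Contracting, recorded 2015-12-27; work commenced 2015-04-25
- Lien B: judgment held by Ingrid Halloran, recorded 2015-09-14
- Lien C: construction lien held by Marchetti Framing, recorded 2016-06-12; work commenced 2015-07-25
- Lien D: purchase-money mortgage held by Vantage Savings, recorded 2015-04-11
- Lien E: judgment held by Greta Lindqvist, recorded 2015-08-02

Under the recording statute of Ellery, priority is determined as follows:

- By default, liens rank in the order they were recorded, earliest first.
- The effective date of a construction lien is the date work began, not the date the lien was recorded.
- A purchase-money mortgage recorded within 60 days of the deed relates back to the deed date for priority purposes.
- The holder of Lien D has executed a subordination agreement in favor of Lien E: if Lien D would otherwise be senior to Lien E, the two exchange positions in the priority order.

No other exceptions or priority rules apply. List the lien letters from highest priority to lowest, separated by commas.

Adjusting effective dates: A relates back to 2015-04-25 (work commenced); C relates back to 2015-07-25 (work commenced); D was recorded within the 60-day window, so its effective date is the deed date 2015-03-12.
Ordering by effective date: D (2015-03-12), A (2015-04-25), C (2015-07-25), E (2015-08-02), B (2015-09-14).
D is senior to E before the subordination, so the two trade places.

E, A, C, D, B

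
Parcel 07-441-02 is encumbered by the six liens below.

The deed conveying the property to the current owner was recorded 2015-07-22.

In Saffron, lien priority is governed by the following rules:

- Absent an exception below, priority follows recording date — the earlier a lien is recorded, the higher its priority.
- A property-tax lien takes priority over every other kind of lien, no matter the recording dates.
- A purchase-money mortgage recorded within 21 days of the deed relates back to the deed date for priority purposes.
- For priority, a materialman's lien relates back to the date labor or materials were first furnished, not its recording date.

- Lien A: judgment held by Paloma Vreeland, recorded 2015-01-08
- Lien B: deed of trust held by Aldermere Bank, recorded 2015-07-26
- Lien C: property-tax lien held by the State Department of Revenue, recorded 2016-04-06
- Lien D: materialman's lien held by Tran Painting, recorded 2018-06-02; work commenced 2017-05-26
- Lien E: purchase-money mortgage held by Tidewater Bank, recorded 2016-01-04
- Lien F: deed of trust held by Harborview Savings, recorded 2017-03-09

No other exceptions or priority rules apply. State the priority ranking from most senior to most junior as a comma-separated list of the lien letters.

C, A, B, E, F, D

Effective dates: D's effective date is 2017-05-26, when work began; E was recorded 166 days after the deed — beyond 21 days — so no relation-back applies.
C is a property-tax lien, so it outranks all other liens regardless of date.
Among the remaining liens, by effective date: A (2015-01-08), B (2015-07-26), E (2016-01-04), F (2017-03-09), D (2017-05-26).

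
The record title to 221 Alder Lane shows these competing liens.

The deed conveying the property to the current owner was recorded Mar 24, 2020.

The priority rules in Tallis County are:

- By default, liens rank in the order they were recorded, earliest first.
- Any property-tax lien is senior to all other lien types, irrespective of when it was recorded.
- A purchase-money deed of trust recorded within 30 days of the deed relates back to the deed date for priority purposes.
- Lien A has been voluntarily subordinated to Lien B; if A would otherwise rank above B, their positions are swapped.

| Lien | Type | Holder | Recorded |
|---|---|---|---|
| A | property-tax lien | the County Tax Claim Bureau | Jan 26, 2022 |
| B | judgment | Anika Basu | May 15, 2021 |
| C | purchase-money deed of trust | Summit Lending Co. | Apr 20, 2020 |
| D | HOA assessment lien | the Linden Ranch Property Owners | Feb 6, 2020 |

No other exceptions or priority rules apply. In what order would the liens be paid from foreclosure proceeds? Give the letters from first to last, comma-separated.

First, effective dates: C was recorded within the 30-day window, so its effective date is the deed date Mar 24, 2020.
A, as a property-tax lien, has superpriority and ranks first.
Among the remaining liens, by effective date: D (Feb 6, 2020), C (Mar 24, 2020), B (May 15, 2021).
A is senior to B before the subordination, so the two trade places.

B, D, C, A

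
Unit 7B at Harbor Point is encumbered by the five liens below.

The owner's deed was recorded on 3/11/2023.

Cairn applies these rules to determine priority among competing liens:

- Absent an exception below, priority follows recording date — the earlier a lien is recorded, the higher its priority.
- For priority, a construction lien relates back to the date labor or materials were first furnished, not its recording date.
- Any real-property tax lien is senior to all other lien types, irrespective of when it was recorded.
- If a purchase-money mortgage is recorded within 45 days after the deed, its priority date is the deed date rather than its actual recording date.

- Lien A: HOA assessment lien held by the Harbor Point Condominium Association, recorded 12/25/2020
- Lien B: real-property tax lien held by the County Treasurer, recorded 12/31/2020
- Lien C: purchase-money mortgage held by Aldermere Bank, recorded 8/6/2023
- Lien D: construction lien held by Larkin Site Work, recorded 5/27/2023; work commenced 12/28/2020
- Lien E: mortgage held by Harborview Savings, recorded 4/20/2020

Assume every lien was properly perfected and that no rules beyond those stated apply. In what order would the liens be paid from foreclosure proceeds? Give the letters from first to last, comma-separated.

First, effective dates: C was recorded 148 days after the deed — beyond 45 days — so no relation-back applies; D is treated as recorded 12/28/2020, the work-commencement date.
B, as a real-property tax lien, has superpriority and ranks first.
The other liens, earliest effective date first: E (4/20/2020), A (12/25/2020), D (12/28/2020), C (8/6/2023).

B, E, A, D, C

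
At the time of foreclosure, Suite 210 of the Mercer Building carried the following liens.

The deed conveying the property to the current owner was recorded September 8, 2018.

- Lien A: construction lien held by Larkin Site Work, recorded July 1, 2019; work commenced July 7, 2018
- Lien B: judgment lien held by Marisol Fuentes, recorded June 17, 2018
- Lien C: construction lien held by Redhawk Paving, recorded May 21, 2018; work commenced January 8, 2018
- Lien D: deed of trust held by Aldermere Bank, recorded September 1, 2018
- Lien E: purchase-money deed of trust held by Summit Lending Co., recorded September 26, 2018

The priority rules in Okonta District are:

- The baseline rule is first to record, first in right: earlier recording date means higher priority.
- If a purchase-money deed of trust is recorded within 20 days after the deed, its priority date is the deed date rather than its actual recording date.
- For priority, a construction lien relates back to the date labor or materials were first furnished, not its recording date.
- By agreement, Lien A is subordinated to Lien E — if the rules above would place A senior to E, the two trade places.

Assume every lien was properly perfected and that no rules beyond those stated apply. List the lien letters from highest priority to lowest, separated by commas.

C, B, E, D, A

Adjusting effective dates: A's effective date is July 7, 2018, when work began; C relates back to January 8, 2018 (work commenced); E's effective date is the deed date, September 8, 2018.
Sorted by effective date: C (January 8, 2018), B (June 17, 2018), A (July 7, 2018), D (September 1, 2018), E (September 8, 2018).
Because A would otherwise rank above E, the subordination swaps them.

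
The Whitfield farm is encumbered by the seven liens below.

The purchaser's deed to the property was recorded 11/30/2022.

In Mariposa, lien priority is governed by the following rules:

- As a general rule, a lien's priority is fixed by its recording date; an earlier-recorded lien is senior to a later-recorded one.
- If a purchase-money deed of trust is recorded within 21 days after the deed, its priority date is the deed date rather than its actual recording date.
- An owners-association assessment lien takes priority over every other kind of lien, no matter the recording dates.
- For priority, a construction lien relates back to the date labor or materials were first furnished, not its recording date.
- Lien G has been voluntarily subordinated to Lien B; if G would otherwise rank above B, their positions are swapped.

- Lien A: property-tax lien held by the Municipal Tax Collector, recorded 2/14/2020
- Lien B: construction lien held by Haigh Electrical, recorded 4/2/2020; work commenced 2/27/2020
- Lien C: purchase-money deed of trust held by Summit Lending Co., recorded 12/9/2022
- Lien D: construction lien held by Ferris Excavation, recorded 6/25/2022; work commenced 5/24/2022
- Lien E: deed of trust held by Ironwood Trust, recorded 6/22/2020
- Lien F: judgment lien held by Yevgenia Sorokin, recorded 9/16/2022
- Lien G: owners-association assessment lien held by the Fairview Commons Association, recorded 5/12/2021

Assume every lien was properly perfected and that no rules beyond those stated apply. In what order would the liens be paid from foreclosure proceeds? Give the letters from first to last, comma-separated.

B, A, G, E, D, F, C

First, effective dates: B is treated as recorded 2/27/2020, the work-commencement date; C relates back to the deed date 11/30/2022; D's effective date is 5/24/2022, when work began.
G is an owners-association assessment lien, so it outranks all other liens regardless of date.
Among the remaining liens, by effective date: A (2/14/2020), B (2/27/2020), E (6/22/2020), D (5/24/2022), F (9/16/2022), C (11/30/2022).
The subordination applies — G was senior to B — so G and B swap.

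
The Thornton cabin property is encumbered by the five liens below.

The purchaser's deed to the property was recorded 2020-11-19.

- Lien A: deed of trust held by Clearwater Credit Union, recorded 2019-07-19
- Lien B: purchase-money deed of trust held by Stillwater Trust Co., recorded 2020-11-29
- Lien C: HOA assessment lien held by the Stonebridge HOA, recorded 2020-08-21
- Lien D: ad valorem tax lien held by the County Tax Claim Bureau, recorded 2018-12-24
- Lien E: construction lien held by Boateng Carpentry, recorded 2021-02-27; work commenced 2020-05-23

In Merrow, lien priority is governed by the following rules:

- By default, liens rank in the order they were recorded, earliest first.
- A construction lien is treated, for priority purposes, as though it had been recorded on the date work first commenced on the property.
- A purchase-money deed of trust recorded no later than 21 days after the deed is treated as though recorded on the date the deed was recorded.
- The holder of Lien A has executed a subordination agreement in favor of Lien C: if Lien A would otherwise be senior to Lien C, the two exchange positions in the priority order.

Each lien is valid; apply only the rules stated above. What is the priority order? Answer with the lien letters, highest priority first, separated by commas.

D, C, E, A, B

Adjusting effective dates: B's effective date is the deed date, 2020-11-19; E relates back to 2020-05-23 (work commenced).
By effective date, earliest first: D (2018-12-24), A (2019-07-19), E (2020-05-23), C (2020-08-21), B (2020-11-19).
Because A would otherwise rank above C, the subordination swaps them.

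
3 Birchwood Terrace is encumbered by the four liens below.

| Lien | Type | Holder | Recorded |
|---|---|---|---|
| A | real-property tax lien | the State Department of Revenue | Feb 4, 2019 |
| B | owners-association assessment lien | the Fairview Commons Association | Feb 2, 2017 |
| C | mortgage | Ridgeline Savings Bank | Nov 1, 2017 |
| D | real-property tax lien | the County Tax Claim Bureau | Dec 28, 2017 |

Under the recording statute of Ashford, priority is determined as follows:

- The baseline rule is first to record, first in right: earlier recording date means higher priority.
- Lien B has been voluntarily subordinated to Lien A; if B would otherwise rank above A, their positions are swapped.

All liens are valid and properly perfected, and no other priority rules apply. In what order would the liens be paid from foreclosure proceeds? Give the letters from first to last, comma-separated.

By effective date: B (Feb 2, 2017), C (Nov 1, 2017), D (Dec 28, 2017), A (Feb 4, 2019).
The subordination applies — B was senior to A — so B and A swap.

A, C, D, B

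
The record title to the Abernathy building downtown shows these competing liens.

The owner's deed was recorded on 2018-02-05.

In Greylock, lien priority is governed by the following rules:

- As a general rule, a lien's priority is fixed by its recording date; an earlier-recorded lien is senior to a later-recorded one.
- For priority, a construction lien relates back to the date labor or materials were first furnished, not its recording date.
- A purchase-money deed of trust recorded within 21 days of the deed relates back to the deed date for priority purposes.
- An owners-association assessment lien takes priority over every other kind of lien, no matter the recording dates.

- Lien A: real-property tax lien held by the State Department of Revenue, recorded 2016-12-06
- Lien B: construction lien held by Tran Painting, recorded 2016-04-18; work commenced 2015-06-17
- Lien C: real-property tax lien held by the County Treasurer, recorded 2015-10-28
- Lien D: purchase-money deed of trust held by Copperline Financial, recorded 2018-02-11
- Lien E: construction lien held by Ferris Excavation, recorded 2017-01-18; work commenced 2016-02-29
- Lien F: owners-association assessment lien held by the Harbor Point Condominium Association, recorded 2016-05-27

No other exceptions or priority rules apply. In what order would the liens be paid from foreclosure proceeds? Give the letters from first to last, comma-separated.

F, B, C, E, A, D

Adjusting effective dates: B is treated as recorded 2015-06-17, the work-commencement date; D relates back to the deed date 2018-02-05; E relates back to 2016-02-29 (work commenced).
F is an owners-association assessment lien and takes priority over every other lien.
Remaining liens by effective date: B (2015-06-17), C (2015-10-28), E (2016-02-29), A (2016-12-06), D (2018-02-05).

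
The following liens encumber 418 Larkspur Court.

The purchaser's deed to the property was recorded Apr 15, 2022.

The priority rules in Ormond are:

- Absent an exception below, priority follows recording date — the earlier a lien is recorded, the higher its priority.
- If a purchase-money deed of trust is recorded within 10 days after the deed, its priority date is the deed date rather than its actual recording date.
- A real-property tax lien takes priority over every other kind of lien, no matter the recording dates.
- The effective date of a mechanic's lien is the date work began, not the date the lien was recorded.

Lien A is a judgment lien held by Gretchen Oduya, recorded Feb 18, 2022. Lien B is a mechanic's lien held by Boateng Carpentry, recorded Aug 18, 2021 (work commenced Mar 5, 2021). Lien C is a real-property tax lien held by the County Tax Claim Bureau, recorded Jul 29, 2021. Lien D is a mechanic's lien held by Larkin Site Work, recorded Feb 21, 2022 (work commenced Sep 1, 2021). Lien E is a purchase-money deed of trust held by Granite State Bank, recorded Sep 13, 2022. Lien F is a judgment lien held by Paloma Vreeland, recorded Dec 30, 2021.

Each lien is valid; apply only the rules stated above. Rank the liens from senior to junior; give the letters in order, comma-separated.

Effective dates after the stated exceptions: B is treated as recorded Mar 5, 2021, the work-commencement date; D is treated as recorded Sep 1, 2021, the work-commencement date; E missed the 10-day window (151 days after the deed), so its recording date stands.
As a real-property tax lien, C is senior to every other lien.
Remaining liens by effective date: B (Mar 5, 2021), D (Sep 1, 2021), F (Dec 30, 2021), A (Feb 18, 2022), E (Sep 13, 2022).

C, B, D, F, A, E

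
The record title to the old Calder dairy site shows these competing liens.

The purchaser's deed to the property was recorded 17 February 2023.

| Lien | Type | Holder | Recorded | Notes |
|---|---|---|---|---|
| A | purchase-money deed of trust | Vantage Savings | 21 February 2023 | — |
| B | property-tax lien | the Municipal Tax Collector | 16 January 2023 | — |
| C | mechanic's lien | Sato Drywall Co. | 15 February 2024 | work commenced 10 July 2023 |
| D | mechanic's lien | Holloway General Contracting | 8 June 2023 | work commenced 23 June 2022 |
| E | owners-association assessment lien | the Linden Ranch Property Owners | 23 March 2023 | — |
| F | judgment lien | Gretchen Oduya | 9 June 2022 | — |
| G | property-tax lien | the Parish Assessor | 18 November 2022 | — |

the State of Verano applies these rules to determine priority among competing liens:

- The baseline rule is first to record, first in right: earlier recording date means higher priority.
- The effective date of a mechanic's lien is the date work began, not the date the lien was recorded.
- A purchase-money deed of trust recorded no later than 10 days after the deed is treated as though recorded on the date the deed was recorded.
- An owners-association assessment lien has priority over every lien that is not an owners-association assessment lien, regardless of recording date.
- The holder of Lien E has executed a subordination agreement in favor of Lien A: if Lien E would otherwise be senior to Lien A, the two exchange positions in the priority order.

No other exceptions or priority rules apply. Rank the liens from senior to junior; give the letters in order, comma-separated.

A, F, D, G, B, E, C

Effective dates after the stated exceptions: A relates back to the deed date 17 February 2023; C relates back to 10 July 2023 (work commenced); D relates back to 23 June 2022 (work commenced).
E is an owners-association assessment lien and takes priority over every other lien.
Remaining liens by effective date: F (9 June 2022), D (23 June 2022), G (18 November 2022), B (16 January 2023), A (17 February 2023), C (10 July 2023).
The subordination applies — E was senior to A — so E and A swap.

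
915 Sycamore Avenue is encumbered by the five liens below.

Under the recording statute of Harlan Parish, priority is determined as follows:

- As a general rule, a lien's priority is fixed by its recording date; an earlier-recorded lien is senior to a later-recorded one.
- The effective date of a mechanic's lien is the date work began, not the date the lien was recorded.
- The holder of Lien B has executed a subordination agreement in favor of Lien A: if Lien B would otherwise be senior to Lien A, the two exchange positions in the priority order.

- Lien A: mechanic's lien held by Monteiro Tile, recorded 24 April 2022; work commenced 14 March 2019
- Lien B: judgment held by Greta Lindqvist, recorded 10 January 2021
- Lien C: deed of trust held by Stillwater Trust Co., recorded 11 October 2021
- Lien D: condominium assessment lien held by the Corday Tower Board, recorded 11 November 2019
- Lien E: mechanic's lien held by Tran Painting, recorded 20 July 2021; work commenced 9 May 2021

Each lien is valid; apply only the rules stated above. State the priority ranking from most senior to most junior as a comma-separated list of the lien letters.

A, D, B, E, C

First, effective dates: A relates back to 14 March 2019 (work commenced); E relates back to 9 May 2021 (work commenced).
Sorted by effective date: A (14 March 2019), D (11 November 2019), B (10 January 2021), E (9 May 2021), C (11 October 2021).
B already ranks below A; the subordination has no effect.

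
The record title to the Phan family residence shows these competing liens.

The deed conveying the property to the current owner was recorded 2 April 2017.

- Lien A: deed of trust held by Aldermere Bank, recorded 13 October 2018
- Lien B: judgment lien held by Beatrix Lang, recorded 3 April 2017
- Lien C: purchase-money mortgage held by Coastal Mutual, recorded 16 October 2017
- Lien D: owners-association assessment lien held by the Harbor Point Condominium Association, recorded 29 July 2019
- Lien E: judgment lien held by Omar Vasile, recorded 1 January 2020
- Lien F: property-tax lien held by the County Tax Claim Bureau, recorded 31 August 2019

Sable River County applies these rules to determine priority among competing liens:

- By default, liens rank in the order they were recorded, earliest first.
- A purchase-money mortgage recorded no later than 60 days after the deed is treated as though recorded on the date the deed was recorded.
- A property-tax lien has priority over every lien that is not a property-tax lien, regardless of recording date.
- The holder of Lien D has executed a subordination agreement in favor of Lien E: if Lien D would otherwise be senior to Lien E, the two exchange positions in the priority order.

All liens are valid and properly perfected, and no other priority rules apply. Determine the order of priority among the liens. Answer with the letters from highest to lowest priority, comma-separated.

F, B, C, A, E, D

First, effective dates: C was recorded 197 days after the deed — beyond 60 days — so no relation-back applies.
F, as a property-tax lien, has superpriority and ranks first.
Ordering the rest by effective date: B (3 April 2017), C (16 October 2017), A (13 October 2018), D (29 July 2019), E (1 January 2020).
Because D would otherwise rank above E, the subordination swaps them.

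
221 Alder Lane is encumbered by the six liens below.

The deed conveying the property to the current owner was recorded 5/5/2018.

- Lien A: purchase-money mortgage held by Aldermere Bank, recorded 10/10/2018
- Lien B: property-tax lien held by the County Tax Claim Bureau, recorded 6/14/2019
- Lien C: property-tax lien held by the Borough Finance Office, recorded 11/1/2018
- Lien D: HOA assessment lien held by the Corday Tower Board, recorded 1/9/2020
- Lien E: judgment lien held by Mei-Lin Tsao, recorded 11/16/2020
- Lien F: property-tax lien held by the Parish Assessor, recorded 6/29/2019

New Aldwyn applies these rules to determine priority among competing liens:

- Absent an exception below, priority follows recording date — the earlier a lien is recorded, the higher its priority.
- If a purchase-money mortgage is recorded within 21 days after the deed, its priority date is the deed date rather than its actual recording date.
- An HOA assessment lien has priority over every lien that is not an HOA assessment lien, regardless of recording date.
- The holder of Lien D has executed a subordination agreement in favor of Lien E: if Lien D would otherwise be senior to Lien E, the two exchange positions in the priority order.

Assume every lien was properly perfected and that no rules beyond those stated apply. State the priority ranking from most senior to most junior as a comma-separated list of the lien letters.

E, A, C, B, F, D

Effective dates: A was recorded 158 days after the deed, outside the 21-day window, so it keeps its recording date.
As an HOA assessment lien, D is senior to every other lien.
Among the remaining liens, by effective date: A (10/10/2018), C (11/1/2018), B (6/14/2019), F (6/29/2019), E (11/16/2020).
The subordination applies — D was senior to E — so D and E swap.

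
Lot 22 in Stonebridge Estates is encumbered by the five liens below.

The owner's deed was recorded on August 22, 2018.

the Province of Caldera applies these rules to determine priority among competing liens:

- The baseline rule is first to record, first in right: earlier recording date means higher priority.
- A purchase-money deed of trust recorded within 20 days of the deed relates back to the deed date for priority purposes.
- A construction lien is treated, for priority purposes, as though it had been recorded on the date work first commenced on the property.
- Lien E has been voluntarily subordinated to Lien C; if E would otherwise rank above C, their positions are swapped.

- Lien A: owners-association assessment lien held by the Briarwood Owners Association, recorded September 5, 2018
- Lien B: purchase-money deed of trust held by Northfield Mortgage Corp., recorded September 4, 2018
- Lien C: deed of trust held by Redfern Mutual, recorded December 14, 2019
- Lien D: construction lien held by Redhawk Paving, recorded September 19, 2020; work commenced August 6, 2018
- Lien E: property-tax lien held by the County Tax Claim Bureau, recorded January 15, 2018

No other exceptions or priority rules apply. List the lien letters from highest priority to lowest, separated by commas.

Effective dates: B's effective date is the deed date, August 22, 2018; D is treated as recorded August 6, 2018, the work-commencement date.
By effective date, earliest first: E (January 15, 2018), D (August 6, 2018), B (August 22, 2018), A (September 5, 2018), C (December 14, 2019).
E is senior to C before the subordination, so the two trade places.

C, D, B, A, E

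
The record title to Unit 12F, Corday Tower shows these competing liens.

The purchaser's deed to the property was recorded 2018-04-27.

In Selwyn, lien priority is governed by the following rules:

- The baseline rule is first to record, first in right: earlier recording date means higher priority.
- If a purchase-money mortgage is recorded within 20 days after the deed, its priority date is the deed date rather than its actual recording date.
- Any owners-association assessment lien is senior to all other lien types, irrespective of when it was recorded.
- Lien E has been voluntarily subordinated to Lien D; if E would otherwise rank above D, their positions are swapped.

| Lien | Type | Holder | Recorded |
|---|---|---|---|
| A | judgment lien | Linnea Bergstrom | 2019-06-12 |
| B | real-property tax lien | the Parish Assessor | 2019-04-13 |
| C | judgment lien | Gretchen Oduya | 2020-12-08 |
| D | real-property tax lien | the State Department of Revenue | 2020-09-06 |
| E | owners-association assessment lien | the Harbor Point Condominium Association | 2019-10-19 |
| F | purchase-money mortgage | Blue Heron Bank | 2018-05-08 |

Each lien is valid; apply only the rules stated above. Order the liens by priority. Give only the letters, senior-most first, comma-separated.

D, F, B, A, E, C

Adjusting effective dates: F's effective date is the deed date, 2018-04-27.
E is an owners-association assessment lien and takes priority over every other lien.
The other liens, earliest effective date first: F (2018-04-27), B (2019-04-13), A (2019-06-12), D (2020-09-06), C (2020-12-08).
Because E would otherwise rank above D, the subordination swaps them.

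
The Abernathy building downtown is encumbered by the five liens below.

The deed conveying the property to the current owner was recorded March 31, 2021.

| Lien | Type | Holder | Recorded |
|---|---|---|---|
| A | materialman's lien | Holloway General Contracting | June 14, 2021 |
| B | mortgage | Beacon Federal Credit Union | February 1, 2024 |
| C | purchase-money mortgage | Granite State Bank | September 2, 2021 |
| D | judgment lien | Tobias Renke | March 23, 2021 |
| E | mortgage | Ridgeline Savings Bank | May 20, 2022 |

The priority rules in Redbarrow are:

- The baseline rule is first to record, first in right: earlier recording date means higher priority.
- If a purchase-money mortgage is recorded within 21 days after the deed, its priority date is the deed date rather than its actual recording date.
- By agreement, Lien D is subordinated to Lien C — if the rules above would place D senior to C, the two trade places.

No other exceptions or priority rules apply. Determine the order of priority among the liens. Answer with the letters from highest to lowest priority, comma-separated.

C, A, D, E, B

First, effective dates: C was recorded 155 days after the deed, outside the 21-day window, so it keeps its recording date.
Sorted by effective date: D (March 23, 2021), A (June 14, 2021), C (September 2, 2021), E (May 20, 2022), B (February 1, 2024).
D is senior to C before the subordination, so the two trade places.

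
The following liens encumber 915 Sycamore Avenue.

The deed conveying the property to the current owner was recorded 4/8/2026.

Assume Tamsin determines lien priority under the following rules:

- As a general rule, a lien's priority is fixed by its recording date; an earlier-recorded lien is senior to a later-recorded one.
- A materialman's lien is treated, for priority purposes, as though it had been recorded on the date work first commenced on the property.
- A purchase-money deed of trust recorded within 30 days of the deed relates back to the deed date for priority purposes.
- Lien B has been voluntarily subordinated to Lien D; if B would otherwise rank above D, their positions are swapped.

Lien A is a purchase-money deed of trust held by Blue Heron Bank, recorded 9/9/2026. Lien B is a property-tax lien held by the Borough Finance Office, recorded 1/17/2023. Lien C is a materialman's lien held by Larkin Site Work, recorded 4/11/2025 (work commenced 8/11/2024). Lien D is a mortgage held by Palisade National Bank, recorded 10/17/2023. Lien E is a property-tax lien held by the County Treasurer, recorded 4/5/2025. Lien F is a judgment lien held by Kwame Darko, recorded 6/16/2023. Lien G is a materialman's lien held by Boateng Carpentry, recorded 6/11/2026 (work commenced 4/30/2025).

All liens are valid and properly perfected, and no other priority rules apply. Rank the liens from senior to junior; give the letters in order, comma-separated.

D, F, B, C, E, G, A

Effective dates: A missed the 30-day window (154 days after the deed), so its recording date stands; C is treated as recorded 8/11/2024, the work-commencement date; G is treated as recorded 4/30/2025, the work-commencement date.
Ordering by effective date: B (1/17/2023), F (6/16/2023), D (10/17/2023), C (8/11/2024), E (4/5/2025), G (4/30/2025), A (9/9/2026).
The subordination applies — B was senior to D — so B and D swap.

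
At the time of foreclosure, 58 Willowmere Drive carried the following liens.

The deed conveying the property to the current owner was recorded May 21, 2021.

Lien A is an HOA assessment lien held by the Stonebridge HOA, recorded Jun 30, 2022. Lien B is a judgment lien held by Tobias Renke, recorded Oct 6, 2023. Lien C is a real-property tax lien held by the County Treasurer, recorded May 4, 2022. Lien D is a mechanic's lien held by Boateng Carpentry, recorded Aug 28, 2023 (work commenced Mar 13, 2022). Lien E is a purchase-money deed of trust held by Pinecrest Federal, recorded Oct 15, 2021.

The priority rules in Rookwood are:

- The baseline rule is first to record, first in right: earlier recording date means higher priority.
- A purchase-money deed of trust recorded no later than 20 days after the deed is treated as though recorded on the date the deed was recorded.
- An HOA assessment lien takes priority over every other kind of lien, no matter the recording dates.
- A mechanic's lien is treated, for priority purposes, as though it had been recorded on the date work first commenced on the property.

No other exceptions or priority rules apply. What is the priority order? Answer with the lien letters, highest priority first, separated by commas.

Adjusting effective dates: D's effective date is Mar 13, 2022, when work began; E missed the 20-day window (147 days after the deed), so its recording date stands.
A is an HOA assessment lien, so it outranks all other liens regardless of date.
The other liens, earliest effective date first: E (Oct 15, 2021), D (Mar 13, 2022), C (May 4, 2022), B (Oct 6, 2023).

A, E, D, C, B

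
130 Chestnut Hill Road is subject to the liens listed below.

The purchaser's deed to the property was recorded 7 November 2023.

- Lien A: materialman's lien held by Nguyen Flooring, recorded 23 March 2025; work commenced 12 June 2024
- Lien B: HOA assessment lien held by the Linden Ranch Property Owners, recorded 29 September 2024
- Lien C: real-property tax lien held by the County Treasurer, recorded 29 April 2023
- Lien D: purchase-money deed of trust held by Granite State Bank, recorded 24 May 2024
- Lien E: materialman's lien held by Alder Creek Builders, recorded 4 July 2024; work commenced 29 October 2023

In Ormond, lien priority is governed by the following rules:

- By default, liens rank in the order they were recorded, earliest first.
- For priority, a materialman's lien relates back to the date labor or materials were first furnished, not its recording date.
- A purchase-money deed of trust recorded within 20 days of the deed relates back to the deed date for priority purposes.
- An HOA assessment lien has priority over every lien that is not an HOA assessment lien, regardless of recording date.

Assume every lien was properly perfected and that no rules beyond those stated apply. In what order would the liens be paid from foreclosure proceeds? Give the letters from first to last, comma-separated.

First, effective dates: A is treated as recorded 12 June 2024, the work-commencement date; D was recorded 199 days after the deed, outside the 20-day window, so it keeps its recording date; E is treated as recorded 29 October 2023, the work-commencement date.
B is an HOA assessment lien and takes priority over every other lien.
The other liens, earliest effective date first: C (29 April 2023), E (29 October 2023), D (24 May 2024), A (12 June 2024).

B, C, E, D, A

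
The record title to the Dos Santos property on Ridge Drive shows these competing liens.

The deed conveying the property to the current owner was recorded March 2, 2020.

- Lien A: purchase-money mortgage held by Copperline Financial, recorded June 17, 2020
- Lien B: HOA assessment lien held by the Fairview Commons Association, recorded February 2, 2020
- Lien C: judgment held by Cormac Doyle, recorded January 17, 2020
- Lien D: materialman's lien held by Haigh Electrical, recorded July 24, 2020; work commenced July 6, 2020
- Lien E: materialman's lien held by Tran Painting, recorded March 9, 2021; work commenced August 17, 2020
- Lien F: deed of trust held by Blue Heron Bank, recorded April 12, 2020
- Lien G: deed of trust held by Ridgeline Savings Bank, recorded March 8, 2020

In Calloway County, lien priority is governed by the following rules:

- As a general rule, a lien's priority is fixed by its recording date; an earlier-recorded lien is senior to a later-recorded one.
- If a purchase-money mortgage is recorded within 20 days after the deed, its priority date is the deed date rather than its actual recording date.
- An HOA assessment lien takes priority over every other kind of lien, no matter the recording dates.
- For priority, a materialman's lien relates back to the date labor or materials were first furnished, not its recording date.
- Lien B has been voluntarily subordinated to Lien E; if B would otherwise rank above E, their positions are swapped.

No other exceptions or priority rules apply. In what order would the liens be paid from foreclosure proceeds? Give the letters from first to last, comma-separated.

Effective dates after the stated exceptions: A missed the 20-day window (107 days after the deed), so its recording date stands; D relates back to July 6, 2020 (work commenced); E relates back to August 17, 2020 (work commenced).
B is an HOA assessment lien and takes priority over every other lien.
The other liens, earliest effective date first: C (January 17, 2020), G (March 8, 2020), F (April 12, 2020), A (June 17, 2020), D (July 6, 2020), E (August 17, 2020).
B would otherwise be senior to E, so under the subordination agreement B and E exchange positions.

E, C, G, F, A, D, B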